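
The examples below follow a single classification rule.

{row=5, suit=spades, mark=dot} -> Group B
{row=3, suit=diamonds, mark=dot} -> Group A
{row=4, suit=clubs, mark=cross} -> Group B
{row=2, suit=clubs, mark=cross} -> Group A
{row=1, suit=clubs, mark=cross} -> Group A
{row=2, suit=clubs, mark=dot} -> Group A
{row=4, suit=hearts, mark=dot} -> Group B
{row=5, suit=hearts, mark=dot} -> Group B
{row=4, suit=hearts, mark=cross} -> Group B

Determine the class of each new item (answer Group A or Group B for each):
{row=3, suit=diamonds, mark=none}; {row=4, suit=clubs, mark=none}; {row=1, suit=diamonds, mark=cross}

Rule: row ≤ 3. This holds for each 'Group A' example and fails for each 'Group B' one.
{row=3, suit=diamonds, mark=none}: Group A (row = 3).
{row=4, suit=clubs, mark=none}: Group B (row = 4).
{row=1, suit=diamonds, mark=cross}: Group A (row = 1).

Group A, Group B, Group A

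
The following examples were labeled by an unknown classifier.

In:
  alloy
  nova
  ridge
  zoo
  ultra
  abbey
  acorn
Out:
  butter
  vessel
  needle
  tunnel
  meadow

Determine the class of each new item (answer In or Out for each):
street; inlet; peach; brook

Out, In, In, In

Every 'In' example satisfies: length ≤ 5. None of the 'Out' examples do.
Out: street, since length 6.
In: inlet, since length 5.
In: peach, since length 5.
In: brook, since length 5.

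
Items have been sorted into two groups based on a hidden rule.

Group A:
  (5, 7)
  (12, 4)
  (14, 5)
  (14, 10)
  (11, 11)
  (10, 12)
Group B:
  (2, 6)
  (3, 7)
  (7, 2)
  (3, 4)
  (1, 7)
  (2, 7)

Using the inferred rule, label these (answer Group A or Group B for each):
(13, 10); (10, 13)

Group A, Group A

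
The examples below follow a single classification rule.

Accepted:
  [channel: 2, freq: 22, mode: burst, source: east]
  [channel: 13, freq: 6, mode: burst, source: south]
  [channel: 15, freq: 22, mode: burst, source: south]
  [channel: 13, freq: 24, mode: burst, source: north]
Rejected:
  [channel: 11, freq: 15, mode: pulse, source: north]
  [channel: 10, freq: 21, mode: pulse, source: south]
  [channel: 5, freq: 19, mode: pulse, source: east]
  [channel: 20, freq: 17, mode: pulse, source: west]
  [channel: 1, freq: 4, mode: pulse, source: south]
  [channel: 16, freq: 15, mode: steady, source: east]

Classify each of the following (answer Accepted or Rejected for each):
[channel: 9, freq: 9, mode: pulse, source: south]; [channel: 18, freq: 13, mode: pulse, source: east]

Rejected, Rejected

'Accepted' ⟺ mode is burst.
[channel: 9, freq: 9, mode: pulse, source: south]: Rejected (mode is pulse).
[channel: 18, freq: 13, mode: pulse, source: east]: Rejected (mode is pulse).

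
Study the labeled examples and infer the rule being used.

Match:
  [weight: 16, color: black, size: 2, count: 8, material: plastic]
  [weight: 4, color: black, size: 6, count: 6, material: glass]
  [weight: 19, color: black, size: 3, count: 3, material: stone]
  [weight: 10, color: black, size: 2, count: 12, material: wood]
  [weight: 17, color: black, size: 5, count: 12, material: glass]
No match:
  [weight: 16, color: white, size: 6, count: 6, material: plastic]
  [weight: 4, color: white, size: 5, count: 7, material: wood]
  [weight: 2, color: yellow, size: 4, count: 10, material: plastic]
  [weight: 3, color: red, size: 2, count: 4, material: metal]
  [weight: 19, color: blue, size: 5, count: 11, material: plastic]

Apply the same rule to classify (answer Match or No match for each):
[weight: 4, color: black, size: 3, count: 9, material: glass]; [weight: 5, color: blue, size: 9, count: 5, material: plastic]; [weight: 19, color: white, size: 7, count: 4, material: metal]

Match, No match, No match

The classifier is using: color is black.
[weight: 4, color: black, size: 3, count: 9, material: glass]: Match (color is black). [weight: 5, color: blue, size: 9, count: 5, material: plastic]: No match (color is blue). [weight: 19, color: white, size: 7, count: 4, material: metal]: No match (color is white).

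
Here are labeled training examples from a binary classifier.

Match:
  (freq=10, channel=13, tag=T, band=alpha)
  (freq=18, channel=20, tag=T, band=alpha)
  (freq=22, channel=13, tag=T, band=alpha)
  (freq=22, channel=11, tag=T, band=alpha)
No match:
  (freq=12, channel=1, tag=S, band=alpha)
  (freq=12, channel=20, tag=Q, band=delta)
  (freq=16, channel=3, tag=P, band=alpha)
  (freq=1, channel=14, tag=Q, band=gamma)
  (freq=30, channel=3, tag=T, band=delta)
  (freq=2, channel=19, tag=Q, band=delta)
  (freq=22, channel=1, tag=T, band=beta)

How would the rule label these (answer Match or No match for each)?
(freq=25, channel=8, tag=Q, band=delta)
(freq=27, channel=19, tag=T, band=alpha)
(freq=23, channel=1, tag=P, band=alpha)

No match, Match, No match

The simplest hypothesis consistent with all the labels is: tag is T AND band is alpha.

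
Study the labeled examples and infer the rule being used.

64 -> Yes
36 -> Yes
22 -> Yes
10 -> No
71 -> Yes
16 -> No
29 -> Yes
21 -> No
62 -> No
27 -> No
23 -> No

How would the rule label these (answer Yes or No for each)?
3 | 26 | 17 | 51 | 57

No, No, No, No, Yes

The rule appears to be: ≡ 1 (mod 7).
3: 3 mod 7 = 3 — doesn't qualify, so No. 26: 26 mod 7 = 5 — doesn't qualify, so No. 17: 17 mod 7 = 3 — doesn't qualify, so No. 51: 51 mod 7 = 2 — doesn't qualify, so No. 57: 57 mod 7 = 1 — has this property, so Yes.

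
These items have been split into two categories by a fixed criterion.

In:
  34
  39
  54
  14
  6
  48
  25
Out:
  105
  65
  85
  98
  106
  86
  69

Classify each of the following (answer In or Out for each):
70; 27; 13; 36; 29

Out, In, In, In, In

Every 'In' example satisfies: at most 54. None of the 'Out' examples do.
Out: 70, since 70 > 54. In: 27, since 27 ≤ 54. In: 13, since 13 ≤ 54. In: 36, since 36 ≤ 54. In: 29, since 29 ≤ 54.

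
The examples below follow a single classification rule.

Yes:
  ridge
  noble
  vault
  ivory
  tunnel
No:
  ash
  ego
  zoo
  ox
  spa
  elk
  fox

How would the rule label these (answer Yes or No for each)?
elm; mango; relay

The pattern is that an item is 'Yes' exactly when: length ≥ 5.
elm: length 3 — does not satisfy this, so No.
mango: length 5 — satisfies this, so Yes.
relay: length 5 — satisfies this, so Yes.

No, Yes, Yes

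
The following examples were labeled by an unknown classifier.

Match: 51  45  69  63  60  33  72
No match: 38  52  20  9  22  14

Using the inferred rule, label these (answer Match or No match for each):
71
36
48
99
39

The common property of the 'Match' items is: multiple of 3 AND at least 14. No 'No match' item has it.
No match: 71, since 71 = 3·23 + 2, 71 ≥ 14.
Match: 36, since 36 = 3·12, 36 ≥ 14.
Match: 48, since 48 = 3·16, 48 ≥ 14.
Match: 99, since 99 = 3·33, 99 ≥ 14.
Match: 39, since 39 = 3·13, 39 ≥ 14.

No match, Match, Match, Match, Match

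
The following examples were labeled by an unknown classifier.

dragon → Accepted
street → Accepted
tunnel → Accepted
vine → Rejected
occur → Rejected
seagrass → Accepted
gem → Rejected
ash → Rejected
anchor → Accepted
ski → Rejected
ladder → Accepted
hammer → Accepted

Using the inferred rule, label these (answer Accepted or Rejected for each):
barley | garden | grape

Accepted, Accepted, Rejected

The simplest hypothesis consistent with all the labels is: length ≥ 6.
barley: length 6, satisfies this → Accepted. garden: length 6, satisfies this → Accepted. grape: length 5, does not pass → Rejected.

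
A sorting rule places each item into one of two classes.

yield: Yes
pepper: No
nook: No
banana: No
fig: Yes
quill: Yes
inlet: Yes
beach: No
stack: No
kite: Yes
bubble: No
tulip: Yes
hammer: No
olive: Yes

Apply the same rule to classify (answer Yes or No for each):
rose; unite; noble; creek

No, Yes, No, No

Comparing the two groups points to one rule — contains 'i'.
rose → no 'i' → No.
unite → has 'i' → Yes.
noble → no 'i' → No.
creek → no 'i' → No.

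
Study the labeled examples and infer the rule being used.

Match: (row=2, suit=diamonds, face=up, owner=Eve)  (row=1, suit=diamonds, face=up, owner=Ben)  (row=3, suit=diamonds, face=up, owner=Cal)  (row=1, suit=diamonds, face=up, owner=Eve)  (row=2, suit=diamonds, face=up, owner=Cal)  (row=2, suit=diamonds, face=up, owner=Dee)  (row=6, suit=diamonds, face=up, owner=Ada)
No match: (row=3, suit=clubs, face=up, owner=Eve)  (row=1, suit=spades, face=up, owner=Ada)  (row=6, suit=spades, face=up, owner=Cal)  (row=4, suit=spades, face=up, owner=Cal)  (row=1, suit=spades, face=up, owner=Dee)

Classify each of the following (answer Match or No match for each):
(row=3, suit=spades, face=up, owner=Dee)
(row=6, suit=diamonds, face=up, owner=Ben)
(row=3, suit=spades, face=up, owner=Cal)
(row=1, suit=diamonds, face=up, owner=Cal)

No match, Match, No match, Match

Looking at the examples, the only property every 'Match' case has and every 'No match' case lacks is: suit is diamonds.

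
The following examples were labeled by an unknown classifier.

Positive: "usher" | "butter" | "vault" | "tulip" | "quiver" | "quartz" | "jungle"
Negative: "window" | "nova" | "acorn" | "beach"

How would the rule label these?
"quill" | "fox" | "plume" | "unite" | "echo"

Positive, Negative, Positive, Positive, Negative

The simplest hypothesis consistent with all the labels is: contains 'u'.
"quill" — has 'u', hence Positive.
"fox" — no 'u', hence Negative.
"plume" — has 'u', hence Positive.
"unite" — has 'u', hence Positive.
"echo" — no 'u', hence Negative.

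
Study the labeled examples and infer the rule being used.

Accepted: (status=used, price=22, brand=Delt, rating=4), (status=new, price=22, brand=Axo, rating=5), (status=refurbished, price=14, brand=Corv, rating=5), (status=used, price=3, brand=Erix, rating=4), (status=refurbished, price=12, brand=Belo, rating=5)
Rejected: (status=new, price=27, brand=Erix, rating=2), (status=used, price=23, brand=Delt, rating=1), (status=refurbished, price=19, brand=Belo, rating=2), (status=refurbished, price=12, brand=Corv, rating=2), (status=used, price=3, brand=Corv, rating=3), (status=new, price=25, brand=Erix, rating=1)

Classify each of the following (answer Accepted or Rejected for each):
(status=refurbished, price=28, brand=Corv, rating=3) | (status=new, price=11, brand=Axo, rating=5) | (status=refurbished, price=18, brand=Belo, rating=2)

The pattern is that an item is 'Accepted' exactly when: rating ≥ 4.
(status=refurbished, price=28, brand=Corv, rating=3) — rating = 3, hence Rejected. (status=new, price=11, brand=Axo, rating=5) — rating = 5, hence Accepted. (status=refurbished, price=18, brand=Belo, rating=2) — rating = 2, hence Rejected.

Rejected, Accepted, Rejected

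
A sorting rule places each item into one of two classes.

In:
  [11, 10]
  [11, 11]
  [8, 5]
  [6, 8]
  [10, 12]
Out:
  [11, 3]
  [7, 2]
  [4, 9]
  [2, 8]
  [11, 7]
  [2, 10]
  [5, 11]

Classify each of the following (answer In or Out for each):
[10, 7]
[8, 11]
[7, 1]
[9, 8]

In, In, Out, In

Rule: |first − second| ≤ 3. This holds for each 'In' example and fails for each 'Out' one.
[10, 7]: |10−7| = 3 — has this property, so In. [8, 11]: |8−11| = 3 — has this property, so In. [7, 1]: |7−1| = 6 — does not satisfy this, so Out. [9, 8]: |9−8| = 1 — has this property, so In.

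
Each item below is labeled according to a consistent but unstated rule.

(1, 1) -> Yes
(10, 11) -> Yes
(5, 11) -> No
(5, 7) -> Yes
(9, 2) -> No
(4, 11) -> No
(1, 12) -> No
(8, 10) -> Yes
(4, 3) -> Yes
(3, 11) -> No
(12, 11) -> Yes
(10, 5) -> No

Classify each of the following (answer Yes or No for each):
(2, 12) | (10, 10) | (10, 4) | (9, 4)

No, Yes, No, No

The classifier is using: |first − second| ≤ 2.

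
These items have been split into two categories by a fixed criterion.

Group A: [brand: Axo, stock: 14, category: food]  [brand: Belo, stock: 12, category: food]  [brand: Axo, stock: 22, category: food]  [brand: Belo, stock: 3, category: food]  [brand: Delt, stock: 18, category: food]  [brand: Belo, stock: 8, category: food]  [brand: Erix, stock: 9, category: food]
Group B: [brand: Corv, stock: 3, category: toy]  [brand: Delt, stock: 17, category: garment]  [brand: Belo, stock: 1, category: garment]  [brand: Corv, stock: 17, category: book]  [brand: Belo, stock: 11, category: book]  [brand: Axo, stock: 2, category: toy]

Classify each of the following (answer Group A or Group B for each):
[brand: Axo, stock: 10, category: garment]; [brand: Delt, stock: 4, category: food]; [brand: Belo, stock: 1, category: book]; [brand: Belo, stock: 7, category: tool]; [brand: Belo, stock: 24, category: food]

Group B, Group A, Group B, Group B, Group A

Checking candidate rules against both groups, what survives is: category is food.
[brand: Axo, stock: 10, category: garment]: category is garment — lacks this property, so Group B.
[brand: Delt, stock: 4, category: food]: category is food — checks out, so Group A.
[brand: Belo, stock: 1, category: book]: category is book — lacks this property, so Group B.
[brand: Belo, stock: 7, category: tool]: category is tool — lacks this property, so Group B.
[brand: Belo, stock: 24, category: food]: category is food — checks out, so Group A.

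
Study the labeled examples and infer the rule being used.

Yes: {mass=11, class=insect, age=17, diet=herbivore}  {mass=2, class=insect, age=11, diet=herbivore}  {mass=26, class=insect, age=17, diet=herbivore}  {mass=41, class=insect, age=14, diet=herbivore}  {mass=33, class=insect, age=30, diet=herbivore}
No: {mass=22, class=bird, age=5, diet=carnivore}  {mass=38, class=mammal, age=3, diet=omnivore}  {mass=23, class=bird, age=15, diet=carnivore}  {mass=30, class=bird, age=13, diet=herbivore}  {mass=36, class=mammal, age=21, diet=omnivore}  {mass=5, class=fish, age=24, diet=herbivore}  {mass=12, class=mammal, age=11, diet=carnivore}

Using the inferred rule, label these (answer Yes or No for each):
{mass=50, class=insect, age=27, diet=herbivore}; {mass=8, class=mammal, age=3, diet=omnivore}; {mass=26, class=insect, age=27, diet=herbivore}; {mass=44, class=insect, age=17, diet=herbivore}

Yes, No, Yes, Yes

Looking at the examples, the only property every 'Yes' case has and every 'No' case lacks is: class is insect.
{mass=50, class=insect, age=27, diet=herbivore} — class is insect, hence Yes. {mass=8, class=mammal, age=3, diet=omnivore} — class is mammal, hence No. {mass=26, class=insect, age=27, diet=herbivore} — class is insect, hence Yes. {mass=44, class=insect, age=17, diet=herbivore} — class is insect, hence Yes.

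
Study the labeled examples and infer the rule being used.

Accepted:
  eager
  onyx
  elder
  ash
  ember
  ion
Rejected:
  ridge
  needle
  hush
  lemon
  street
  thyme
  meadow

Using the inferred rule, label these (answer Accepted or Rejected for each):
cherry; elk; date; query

Comparing the two groups points to one rule — starts with a vowel.
cherry: starts with 'c' — doesn't qualify, so Rejected.
elk: starts with 'e' — matches, so Accepted.
date: starts with 'd' — doesn't qualify, so Rejected.
query: starts with 'q' — doesn't qualify, so Rejected.

Rejected, Accepted, Rejected, Rejected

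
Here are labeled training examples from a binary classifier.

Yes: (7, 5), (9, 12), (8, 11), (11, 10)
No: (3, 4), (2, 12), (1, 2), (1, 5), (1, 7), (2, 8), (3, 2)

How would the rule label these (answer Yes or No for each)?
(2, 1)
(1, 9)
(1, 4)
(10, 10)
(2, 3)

No, No, No, Yes, No

'Yes' ⟺ first ≥ 4.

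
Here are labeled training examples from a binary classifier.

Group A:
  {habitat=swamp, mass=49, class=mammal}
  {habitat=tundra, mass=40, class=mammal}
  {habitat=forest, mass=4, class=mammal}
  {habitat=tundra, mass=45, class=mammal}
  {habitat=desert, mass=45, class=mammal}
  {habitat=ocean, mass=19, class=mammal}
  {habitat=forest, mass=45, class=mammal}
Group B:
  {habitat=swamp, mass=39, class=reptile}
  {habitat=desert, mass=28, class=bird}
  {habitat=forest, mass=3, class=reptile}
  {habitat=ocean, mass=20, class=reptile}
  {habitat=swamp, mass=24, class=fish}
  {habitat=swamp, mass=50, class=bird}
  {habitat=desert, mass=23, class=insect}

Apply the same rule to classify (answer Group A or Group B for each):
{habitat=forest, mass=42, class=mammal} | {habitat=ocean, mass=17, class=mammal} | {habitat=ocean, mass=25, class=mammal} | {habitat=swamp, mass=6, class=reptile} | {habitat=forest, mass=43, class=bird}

Group A, Group A, Group A, Group B, Group B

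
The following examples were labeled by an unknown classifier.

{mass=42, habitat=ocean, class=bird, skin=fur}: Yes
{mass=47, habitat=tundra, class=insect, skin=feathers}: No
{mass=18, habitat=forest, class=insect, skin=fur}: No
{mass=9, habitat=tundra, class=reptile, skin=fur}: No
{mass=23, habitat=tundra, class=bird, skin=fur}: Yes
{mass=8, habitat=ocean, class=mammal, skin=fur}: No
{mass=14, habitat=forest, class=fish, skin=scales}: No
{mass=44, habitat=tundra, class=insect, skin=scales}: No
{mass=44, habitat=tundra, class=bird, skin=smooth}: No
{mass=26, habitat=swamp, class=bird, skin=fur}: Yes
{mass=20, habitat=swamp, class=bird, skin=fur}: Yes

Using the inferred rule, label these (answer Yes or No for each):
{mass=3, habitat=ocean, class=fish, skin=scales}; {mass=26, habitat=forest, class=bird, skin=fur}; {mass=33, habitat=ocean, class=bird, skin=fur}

The rule appears to be: class is bird AND skin is fur.
{mass=3, habitat=ocean, class=fish, skin=scales}: No (class is fish, skin is scales).
{mass=26, habitat=forest, class=bird, skin=fur}: Yes (class is bird, skin is fur).
{mass=33, habitat=ocean, class=bird, skin=fur}: Yes (class is bird, skin is fur).

No, Yes, Yes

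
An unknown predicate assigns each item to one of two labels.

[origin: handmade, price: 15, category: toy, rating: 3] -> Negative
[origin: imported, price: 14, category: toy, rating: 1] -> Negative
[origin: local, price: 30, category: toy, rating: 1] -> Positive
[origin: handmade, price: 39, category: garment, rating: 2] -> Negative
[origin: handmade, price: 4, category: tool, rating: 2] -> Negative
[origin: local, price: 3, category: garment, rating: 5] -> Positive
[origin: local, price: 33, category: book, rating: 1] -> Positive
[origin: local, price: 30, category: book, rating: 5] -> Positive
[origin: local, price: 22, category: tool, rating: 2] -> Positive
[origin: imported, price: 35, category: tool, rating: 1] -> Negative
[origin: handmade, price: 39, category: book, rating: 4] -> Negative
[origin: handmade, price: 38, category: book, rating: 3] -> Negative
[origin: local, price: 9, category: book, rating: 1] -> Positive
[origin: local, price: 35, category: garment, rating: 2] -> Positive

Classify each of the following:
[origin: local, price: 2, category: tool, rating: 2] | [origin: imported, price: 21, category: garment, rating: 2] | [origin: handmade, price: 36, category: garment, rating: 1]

Positive, Negative, Negative

Comparing the two groups points to one rule — origin is local.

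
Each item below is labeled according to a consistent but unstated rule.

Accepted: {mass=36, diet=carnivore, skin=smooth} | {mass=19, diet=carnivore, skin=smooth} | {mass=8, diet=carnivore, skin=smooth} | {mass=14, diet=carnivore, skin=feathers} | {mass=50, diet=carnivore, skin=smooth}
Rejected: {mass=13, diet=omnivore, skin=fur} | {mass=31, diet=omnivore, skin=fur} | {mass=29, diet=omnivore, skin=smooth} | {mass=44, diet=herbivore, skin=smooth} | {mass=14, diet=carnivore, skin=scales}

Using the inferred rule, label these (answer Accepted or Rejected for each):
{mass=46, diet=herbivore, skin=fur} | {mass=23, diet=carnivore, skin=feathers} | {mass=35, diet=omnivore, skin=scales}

One predicate separates the groups cleanly: skin is not scales AND diet is carnivore.
{mass=46, diet=herbivore, skin=fur}: skin is fur, diet is herbivore, lacks this property → Rejected. {mass=23, diet=carnivore, skin=feathers}: skin is feathers, diet is carnivore, checks out → Accepted. {mass=35, diet=omnivore, skin=scales}: skin is scales, diet is omnivore, lacks this property → Rejected.

Rejected, Accepted, Rejected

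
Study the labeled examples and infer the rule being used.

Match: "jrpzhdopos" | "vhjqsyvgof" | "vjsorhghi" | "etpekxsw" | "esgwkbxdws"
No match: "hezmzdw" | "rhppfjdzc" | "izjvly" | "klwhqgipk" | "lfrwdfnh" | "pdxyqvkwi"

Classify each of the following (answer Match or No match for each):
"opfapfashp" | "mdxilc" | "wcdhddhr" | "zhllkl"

Match, No match, No match, No match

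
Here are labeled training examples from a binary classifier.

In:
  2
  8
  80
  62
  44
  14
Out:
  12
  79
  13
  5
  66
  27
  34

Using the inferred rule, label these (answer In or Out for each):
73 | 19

Out, Out

The pattern is that an item is 'In' exactly when: ≡ 2 (mod 6).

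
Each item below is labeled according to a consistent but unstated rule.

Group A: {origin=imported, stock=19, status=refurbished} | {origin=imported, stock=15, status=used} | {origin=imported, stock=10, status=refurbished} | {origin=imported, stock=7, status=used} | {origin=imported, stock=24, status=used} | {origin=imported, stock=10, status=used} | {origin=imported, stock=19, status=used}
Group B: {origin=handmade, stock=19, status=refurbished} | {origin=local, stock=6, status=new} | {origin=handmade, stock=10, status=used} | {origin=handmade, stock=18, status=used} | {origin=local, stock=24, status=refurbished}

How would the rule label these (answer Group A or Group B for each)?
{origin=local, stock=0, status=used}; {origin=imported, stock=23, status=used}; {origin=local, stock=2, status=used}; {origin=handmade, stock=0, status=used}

Comparing the two groups points to one rule — origin is imported.
{origin=local, stock=0, status=used} — origin is local, hence Group B.
{origin=imported, stock=23, status=used} — origin is imported, hence Group A.
{origin=local, stock=2, status=used} — origin is local, hence Group B.
{origin=handmade, stock=0, status=used} — origin is handmade, hence Group B.

Group B, Group A, Group B, Group B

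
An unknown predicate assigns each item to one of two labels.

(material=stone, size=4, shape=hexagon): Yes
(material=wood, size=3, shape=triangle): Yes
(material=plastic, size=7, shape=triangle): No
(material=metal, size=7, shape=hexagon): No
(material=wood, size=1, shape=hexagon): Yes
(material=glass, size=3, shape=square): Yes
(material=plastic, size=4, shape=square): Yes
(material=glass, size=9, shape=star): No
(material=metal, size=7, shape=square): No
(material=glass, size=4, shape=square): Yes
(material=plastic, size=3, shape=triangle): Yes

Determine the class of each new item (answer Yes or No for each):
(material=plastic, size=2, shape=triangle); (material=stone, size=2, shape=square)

All 'Yes' examples share one property — size ≤ 4 — and every 'No' example lacks it.

Yes, Yes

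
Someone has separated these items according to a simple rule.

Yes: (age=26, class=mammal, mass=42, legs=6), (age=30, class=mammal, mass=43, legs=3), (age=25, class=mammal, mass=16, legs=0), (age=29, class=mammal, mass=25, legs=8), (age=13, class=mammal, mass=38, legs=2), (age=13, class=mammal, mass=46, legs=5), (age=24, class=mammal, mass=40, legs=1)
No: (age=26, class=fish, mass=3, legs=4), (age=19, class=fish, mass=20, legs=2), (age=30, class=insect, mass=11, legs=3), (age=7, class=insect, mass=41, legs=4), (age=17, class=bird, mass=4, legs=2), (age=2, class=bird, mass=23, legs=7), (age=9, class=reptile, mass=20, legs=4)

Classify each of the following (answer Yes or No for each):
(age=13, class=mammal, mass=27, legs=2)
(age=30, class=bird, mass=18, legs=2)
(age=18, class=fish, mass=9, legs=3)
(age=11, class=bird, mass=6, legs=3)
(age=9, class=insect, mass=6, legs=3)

Yes, No, No, No, No

The rule appears to be: class is mammal.
(age=13, class=mammal, mass=27, legs=2): class is mammal — checks out, so Yes.
(age=30, class=bird, mass=18, legs=2): class is bird — does not fit, so No.
(age=18, class=fish, mass=9, legs=3): class is fish — does not fit, so No.
(age=11, class=bird, mass=6, legs=3): class is bird — does not fit, so No.
(age=9, class=insect, mass=6, legs=3): class is insect — does not fit, so No.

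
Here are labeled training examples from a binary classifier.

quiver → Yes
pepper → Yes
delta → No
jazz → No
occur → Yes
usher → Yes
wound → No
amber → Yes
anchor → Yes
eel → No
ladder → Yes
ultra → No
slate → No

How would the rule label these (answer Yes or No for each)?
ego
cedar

No, Yes

The classifier is using: ends with 'r'.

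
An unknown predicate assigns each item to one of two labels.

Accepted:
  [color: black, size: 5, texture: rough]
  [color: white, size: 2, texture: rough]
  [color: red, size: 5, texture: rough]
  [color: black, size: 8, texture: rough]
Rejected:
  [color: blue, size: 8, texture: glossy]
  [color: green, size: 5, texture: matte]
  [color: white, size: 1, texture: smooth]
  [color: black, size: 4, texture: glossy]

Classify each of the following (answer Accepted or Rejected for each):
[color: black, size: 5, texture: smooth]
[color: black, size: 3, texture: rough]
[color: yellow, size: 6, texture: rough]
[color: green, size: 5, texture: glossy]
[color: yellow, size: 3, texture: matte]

The common property of the 'Accepted' items is: texture is rough. No 'Rejected' item has it.
Rejected: [color: black, size: 5, texture: smooth], since texture is smooth.
Accepted: [color: black, size: 3, texture: rough], since texture is rough.
Accepted: [color: yellow, size: 6, texture: rough], since texture is rough.
Rejected: [color: green, size: 5, texture: glossy], since texture is glossy.
Rejected: [color: yellow, size: 3, texture: matte], since texture is matte.

Rejected, Accepted, Accepted, Rejected, Rejected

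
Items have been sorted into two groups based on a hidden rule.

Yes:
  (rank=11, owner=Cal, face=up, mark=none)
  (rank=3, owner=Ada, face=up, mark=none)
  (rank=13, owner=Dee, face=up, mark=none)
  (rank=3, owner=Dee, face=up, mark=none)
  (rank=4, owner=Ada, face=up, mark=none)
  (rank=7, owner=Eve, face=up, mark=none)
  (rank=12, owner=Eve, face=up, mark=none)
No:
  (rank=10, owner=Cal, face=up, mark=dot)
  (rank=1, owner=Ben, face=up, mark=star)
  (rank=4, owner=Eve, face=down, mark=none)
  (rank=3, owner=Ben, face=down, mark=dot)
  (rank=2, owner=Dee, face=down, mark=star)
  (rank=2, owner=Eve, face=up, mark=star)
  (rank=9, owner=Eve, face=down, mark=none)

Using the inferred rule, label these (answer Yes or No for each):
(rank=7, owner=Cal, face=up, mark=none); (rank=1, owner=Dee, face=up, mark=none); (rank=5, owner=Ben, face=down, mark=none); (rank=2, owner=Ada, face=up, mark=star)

Yes, Yes, No, No

'Yes' ⟺ face is up AND mark is none.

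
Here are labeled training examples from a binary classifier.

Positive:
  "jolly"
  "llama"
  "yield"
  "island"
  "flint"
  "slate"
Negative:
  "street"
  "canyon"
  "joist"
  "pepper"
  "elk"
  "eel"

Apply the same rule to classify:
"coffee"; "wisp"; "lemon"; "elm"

All 'Positive' examples share one property — length ≥ 5 AND contains 'l' — and every 'Negative' example lacks it.
"coffee" → length 6, no 'l' → Negative.
"wisp" → length 4, no 'l' → Negative.
"lemon" → length 5, has 'l' → Positive.
"elm" → length 3, has 'l' → Negative.

Negative, Negative, Positive, Negative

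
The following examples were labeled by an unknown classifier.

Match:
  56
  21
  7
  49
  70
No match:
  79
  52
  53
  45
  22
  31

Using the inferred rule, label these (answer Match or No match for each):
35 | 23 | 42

The rule appears to be: multiple of 7.
35: 35 = 7·5, passes → Match.
23: 23 = 7·3 + 2, does not fit → No match.
42: 42 = 7·6, passes → Match.

Match, No match, Match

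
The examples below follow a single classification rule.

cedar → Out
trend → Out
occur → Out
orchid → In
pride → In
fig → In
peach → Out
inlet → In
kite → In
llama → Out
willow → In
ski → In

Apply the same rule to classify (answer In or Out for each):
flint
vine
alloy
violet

Rule: contains 'i'. This holds for each 'In' example and fails for each 'Out' one.
flint: has 'i' — matches, so In. vine: has 'i' — matches, so In. alloy: no 'i' — does not satisfy this, so Out. violet: has 'i' — matches, so In.

In, In, Out, In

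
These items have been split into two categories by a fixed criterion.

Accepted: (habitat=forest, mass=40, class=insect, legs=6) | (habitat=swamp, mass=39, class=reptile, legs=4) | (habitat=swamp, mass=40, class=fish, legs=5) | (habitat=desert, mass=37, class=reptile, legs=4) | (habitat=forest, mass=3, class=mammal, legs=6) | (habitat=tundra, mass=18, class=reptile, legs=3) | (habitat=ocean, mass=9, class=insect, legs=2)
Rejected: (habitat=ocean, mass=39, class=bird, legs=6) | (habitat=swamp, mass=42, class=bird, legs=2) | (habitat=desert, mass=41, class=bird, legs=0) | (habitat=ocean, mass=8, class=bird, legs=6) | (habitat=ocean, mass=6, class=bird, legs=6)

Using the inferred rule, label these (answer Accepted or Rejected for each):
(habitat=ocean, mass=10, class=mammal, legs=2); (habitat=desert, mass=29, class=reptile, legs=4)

The simplest hypothesis consistent with all the labels is: class is not bird.
(habitat=ocean, mass=10, class=mammal, legs=2): Accepted (class is mammal).
(habitat=desert, mass=29, class=reptile, legs=4): Accepted (class is reptile).

Accepted, Accepted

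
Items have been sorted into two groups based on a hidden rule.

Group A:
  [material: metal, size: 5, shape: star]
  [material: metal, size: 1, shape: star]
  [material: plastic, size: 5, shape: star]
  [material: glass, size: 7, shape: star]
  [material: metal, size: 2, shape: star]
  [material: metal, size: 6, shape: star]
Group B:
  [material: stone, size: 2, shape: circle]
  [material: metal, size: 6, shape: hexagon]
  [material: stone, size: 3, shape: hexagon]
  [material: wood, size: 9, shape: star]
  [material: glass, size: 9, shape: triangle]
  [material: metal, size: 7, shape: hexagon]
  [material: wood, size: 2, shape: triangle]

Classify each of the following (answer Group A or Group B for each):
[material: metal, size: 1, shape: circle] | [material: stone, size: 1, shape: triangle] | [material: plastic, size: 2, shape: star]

Group B, Group B, Group A

The simplest hypothesis consistent with all the labels is: shape is star AND size ≤ 7.
[material: metal, size: 1, shape: circle]: shape is circle, size = 1, doesn't match → Group B.
[material: stone, size: 1, shape: triangle]: shape is triangle, size = 1, doesn't match → Group B.
[material: plastic, size: 2, shape: star]: shape is star, size = 2, fits → Group A.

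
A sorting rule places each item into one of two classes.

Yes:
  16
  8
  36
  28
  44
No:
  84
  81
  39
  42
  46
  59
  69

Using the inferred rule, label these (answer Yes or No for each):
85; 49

All 'Yes' examples share one property — multiple of 4 AND at most 44 — and every 'No' example lacks it.
No: 85, since 85 = 4·21 + 1, 85 > 44. No: 49, since 49 = 4·12 + 1, 49 > 44.

No, No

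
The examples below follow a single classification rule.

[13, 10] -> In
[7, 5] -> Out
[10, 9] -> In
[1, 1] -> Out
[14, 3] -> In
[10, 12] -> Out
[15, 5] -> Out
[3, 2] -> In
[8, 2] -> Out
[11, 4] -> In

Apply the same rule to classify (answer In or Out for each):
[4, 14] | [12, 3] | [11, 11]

Out, In, Out

'In' ⟺ sum is odd.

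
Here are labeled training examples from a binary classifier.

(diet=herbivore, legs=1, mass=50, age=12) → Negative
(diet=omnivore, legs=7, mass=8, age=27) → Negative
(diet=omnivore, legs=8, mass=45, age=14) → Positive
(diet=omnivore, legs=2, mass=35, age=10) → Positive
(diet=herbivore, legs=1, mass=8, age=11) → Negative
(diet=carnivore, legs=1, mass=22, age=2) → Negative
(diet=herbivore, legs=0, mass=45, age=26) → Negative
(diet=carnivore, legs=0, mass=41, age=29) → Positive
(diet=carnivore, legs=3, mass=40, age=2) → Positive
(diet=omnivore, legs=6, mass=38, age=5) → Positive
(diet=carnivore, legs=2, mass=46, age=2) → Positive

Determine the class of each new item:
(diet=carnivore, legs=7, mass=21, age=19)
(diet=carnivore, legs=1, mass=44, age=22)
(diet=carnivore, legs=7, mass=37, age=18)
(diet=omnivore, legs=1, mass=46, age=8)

Negative, Positive, Positive, Positive

The simplest hypothesis consistent with all the labels is: diet is not herbivore AND mass ≥ 35.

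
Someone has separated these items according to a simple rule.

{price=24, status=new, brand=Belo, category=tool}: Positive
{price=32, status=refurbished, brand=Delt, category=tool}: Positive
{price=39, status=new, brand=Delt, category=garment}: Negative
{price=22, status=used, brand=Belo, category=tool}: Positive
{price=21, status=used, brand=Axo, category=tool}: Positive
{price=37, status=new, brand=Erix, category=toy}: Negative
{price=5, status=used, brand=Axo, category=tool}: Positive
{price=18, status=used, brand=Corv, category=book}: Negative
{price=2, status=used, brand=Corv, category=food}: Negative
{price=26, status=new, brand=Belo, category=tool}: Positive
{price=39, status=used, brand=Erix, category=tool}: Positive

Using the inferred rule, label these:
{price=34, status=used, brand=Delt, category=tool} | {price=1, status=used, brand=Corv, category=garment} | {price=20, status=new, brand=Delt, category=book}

Comparing the two groups points to one rule — category is tool.

Positive, Negative, Negative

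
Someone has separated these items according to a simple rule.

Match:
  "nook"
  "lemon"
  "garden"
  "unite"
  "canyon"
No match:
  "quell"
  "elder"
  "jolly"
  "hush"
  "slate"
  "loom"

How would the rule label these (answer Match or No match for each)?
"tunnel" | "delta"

Match, No match

'Match' ⟺ contains 'n'.
"tunnel": has 'n' — checks out, so Match.
"delta": no 'n' — doesn't qualify, so No match.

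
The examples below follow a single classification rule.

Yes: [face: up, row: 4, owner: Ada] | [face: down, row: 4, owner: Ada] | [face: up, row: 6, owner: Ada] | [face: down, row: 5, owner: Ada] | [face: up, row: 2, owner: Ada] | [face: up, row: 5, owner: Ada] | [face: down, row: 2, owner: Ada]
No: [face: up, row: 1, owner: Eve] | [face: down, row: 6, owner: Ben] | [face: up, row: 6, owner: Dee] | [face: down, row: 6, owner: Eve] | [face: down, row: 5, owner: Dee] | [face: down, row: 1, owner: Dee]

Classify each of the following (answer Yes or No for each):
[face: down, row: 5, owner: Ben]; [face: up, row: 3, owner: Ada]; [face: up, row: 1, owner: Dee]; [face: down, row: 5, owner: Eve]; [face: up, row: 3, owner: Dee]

The classifier is using: owner is Ada.
No: [face: down, row: 5, owner: Ben], since owner is Ben. Yes: [face: up, row: 3, owner: Ada], since owner is Ada. No: [face: up, row: 1, owner: Dee], since owner is Dee. No: [face: down, row: 5, owner: Eve], since owner is Eve. No: [face: up, row: 3, owner: Dee], since owner is Dee.

No, Yes, No, No, No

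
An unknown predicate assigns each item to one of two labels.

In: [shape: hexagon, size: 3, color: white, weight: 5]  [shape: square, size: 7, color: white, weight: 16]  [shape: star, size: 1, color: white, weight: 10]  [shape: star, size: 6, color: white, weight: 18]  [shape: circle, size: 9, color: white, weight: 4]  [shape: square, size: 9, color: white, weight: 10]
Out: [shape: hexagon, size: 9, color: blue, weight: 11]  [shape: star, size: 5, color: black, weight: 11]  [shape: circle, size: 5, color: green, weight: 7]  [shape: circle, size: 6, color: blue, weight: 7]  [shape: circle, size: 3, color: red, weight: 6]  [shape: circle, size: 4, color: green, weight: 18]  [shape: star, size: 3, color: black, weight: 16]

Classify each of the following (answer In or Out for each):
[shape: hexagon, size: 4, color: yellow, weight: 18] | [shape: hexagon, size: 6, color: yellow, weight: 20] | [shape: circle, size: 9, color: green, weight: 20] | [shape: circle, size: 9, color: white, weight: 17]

A rule that fits every label: color is white — true of each 'In' example, false of each 'Out' one.
[shape: hexagon, size: 4, color: yellow, weight: 18]: color is yellow, does not pass → Out.
[shape: hexagon, size: 6, color: yellow, weight: 20]: color is yellow, does not pass → Out.
[shape: circle, size: 9, color: green, weight: 20]: color is green, does not pass → Out.
[shape: circle, size: 9, color: white, weight: 17]: color is white, has this property → In.

Out, Out, Out, In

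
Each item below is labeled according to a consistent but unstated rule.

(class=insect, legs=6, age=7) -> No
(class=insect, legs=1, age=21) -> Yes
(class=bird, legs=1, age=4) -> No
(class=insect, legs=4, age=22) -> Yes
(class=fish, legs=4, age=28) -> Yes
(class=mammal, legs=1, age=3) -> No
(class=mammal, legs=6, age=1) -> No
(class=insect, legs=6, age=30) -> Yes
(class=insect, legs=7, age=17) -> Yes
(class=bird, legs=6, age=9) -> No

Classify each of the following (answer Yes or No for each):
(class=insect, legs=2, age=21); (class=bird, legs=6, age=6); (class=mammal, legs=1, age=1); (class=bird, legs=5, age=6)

The common property of the 'Yes' items is: age ≥ 17. No 'No' item has it.
(class=insect, legs=2, age=21) — age = 21, hence Yes. (class=bird, legs=6, age=6) — age = 6, hence No. (class=mammal, legs=1, age=1) — age = 1, hence No. (class=bird, legs=5, age=6) — age = 6, hence No.

Yes, No, No, No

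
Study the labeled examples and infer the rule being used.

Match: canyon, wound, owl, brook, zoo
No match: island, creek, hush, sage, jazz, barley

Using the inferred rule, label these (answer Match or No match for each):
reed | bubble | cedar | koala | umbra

The rule appears to be: contains 'o'.

No match, No match, No match, Match, No match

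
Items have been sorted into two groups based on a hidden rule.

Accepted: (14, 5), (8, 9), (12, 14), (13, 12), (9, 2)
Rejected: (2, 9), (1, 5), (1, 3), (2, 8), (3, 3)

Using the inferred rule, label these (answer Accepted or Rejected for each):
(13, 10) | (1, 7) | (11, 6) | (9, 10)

Accepted, Rejected, Accepted, Accepted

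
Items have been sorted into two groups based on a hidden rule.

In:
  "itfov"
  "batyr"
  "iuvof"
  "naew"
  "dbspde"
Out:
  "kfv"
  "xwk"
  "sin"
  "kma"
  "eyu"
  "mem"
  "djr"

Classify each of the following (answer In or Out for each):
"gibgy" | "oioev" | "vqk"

The common property of the 'In' items is: length ≥ 4. No 'Out' item has it.
"gibgy" — length 5, hence In. "oioev" — length 5, hence In. "vqk" — length 3, hence Out.

In, In, Out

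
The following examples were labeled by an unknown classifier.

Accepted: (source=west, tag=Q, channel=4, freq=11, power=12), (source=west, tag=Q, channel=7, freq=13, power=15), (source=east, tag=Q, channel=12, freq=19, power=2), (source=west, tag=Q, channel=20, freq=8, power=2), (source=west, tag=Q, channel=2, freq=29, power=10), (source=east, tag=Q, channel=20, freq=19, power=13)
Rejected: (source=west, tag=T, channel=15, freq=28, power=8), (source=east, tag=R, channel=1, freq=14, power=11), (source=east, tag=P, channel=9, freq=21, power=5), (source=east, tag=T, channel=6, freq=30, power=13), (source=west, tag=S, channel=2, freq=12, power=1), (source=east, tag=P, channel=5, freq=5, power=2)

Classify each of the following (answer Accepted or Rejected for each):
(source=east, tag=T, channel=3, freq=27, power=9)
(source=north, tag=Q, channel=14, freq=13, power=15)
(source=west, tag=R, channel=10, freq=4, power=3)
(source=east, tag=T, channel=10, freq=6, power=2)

Rejected, Accepted, Rejected, Rejected

Rule: tag is Q. This holds for each 'Accepted' example and fails for each 'Rejected' one.
(source=east, tag=T, channel=3, freq=27, power=9): tag is T, fails the rule → Rejected. (source=north, tag=Q, channel=14, freq=13, power=15): tag is Q, matches → Accepted. (source=west, tag=R, channel=10, freq=4, power=3): tag is R, fails the rule → Rejected. (source=east, tag=T, channel=10, freq=6, power=2): tag is T, fails the rule → Rejected.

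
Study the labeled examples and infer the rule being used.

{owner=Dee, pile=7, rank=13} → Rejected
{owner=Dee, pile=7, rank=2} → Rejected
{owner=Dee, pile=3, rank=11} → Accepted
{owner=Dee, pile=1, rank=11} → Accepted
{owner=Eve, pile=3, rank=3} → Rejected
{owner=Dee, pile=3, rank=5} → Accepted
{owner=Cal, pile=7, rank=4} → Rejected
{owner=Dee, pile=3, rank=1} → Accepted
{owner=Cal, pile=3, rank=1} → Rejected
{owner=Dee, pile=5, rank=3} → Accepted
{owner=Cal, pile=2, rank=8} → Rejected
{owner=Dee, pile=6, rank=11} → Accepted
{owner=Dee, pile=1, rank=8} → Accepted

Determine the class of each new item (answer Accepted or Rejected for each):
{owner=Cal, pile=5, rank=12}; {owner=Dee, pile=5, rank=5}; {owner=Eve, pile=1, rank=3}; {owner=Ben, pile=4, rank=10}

Every 'Accepted' example satisfies: owner is Dee AND pile ≤ 6. None of the 'Rejected' examples do.
Rejected: {owner=Cal, pile=5, rank=12}, since owner is Cal, pile = 5.
Accepted: {owner=Dee, pile=5, rank=5}, since owner is Dee, pile = 5.
Rejected: {owner=Eve, pile=1, rank=3}, since owner is Eve, pile = 1.
Rejected: {owner=Ben, pile=4, rank=10}, since owner is Ben, pile = 4.

Rejected, Accepted, Rejected, Rejected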